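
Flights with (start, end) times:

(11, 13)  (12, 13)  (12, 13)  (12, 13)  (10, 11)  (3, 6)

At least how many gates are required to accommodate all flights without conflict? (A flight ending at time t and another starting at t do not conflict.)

4

Count concurrent intervals with a sweep; the peak is the room count.
Events (time:±→running): 3:+→1 6:-→0 10:+→1 11:-→0 11:+→1 12:+→2 12:+→3 12:+→4 … peak 4.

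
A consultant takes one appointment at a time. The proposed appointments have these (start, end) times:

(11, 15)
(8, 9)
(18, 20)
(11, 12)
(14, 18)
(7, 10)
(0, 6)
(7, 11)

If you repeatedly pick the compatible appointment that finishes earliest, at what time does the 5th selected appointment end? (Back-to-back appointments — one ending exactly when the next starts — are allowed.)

By end time: (0,6), (8,9), (7,10), (7,11), (11,12), (11,15), (14,18), (18,20).
Pick (0,6); next start ≥ 6 → (8,9); next start ≥ 9 → (11,12); next start ≥ 12 → (14,18); next start ≥ 18 → (18,20).
Selected: (0,6) (8,9) (11,12) (14,18) (18,20)

20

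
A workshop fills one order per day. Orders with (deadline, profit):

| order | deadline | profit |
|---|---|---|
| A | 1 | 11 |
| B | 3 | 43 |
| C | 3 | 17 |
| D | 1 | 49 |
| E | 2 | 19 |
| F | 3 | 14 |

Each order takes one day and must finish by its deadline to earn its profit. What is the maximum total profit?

111

Profit order: D=49 B=43 E=19 C=17 F=14 A=11
Assign: D→slot 1, B→slot 3, E→slot 2, C skipped, F skipped, A skipped.
Slots: [1:D] [2:E] [3:B]
Profit = 49 + 19 + 43 = 111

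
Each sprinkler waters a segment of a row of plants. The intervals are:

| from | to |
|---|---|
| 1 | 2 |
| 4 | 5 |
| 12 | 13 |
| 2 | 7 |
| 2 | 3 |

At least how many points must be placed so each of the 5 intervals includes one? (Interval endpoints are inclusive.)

3

Sorted: [1,2] [2,3] [4,5] [2,7] [12,13]
{[1,2],[2,3]} hit by 2; {[4,5],[2,7]} hit by 5; {[12,13]} hit by 13.
Points: 2, 5, 13 (3 total).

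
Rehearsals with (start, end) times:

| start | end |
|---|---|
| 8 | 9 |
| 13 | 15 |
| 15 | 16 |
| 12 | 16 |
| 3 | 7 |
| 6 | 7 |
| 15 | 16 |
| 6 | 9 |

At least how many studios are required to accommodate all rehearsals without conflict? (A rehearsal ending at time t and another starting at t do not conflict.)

Count concurrent intervals with a sweep; the peak is the room count.
Events (time:±→running): 3:+→1 6:+→2 6:+→3 … peak 3.

3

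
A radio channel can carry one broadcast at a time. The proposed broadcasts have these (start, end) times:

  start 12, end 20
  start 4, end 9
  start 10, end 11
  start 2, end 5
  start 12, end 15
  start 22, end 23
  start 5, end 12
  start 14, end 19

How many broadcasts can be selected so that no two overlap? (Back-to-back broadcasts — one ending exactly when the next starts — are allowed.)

4

Sorted by end: (2,5)  (4,9)  (10,11)  (5,12)  (12,15)  (14,19)  (12,20)  (22,23)
take (2,5); take (10,11); skip (5,12); take (12,15); skip (12,20); take (22,23).
Selected 4 broadcasts.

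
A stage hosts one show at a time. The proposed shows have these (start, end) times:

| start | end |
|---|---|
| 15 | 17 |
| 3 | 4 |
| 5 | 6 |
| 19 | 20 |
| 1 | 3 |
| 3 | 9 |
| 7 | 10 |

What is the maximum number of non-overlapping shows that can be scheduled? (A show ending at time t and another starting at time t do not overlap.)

6

Sort by end time and greedily take each interval whose start is ≥ the last chosen end.
By end time: (1,3), (3,4), (5,6), (3,9), (7,10), (15,17), (19,20).
Pick (1,3); next start ≥ 3 → (3,4); next start ≥ 4 → (5,6); next start ≥ 6 → (7,10); next start ≥ 10 → (15,17); next start ≥ 17 → (19,20).
Selected 6 shows.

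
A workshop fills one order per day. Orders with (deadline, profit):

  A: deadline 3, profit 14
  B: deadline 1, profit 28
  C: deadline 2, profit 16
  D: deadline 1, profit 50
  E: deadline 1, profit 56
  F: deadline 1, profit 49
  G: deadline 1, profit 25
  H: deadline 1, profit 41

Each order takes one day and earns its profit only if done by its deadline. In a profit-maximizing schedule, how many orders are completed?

Take jobs in profit order; each goes to the latest open slot no later than its deadline.
Profit order: E=56 D=50 F=49 H=41 B=28 G=25 C=16 A=14
Assign: E→slot 1, D skipped, F skipped, H skipped, B skipped, G skipped, C→slot 2, A→slot 3.
Slots: [1:E] [2:C] [3:A]
3 of 8 scheduled.

3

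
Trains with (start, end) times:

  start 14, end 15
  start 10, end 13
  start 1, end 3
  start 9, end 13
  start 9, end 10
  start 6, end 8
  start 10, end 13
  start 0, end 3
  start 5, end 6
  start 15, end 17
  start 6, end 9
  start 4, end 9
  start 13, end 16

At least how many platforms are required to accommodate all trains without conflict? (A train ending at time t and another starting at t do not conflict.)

starts: [0, 1, 4, 5, 6, 6, 9, 9, 10, 10, 13, 14, 15]
ends:   [3, 3, 6, 8, 9, 9, 10, 13, 13, 13, 15, 16, 17]
s0→1 s1→2 e3→1 e3→0 s4→1 s5→2 e6→1 s6→2 s6→3  — peak 3.

3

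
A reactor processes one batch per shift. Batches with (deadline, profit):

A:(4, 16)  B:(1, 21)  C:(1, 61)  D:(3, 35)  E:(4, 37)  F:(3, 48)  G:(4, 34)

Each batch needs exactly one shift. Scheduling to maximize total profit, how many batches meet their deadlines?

4

Take jobs in profit order; each goes to the latest open slot no later than its deadline.
By profit: C(d1,61), F(d3,48), E(d4,37), D(d3,35), G(d4,34), B(d1,21), A(d4,16)
C→slot 1; F→slot 3; E→slot 4; D→slot 2; G skipped; B skipped; A skipped.
4 of 7 scheduled.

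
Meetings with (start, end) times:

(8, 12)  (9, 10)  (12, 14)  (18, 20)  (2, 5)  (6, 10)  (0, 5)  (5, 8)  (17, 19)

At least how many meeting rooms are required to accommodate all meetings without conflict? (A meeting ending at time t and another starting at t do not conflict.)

The answer is the maximum number of intervals overlapping at any instant.
starts: [0, 2, 5, 6, 8, 9, 12, 17, 18]
ends:   [5, 5, 8, 10, 10, 12, 14, 19, 20]
s0→1 s2→2 e5→1 e5→0 s5→1 s6→2 e8→1 s8→2 s9→3  — peak 3.

3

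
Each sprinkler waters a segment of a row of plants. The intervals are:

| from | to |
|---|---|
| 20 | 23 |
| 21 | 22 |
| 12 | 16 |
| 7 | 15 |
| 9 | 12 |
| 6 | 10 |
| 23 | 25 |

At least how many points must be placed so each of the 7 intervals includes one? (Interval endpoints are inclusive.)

4

Sort by right endpoint; whenever an interval is uncovered, place a point at its right end.
By right end: [6,10]  [9,12]  [7,15]  [12,16]  [21,22]  [20,23]  [23,25]
[6,10] uncovered → point at 10; [12,16] uncovered → point at 16; [21,22] uncovered → point at 22; [23,25] uncovered → point at 25.
Points: 10, 16, 22, 25 (4 total).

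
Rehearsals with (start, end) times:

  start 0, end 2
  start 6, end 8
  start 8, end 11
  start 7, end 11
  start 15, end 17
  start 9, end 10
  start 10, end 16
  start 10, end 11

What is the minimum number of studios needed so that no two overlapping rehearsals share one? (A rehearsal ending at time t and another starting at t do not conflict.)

Count concurrent intervals with a sweep; the peak is the room count.
starts: [0, 6, 7, 8, 9, 10, 10, 15]
ends:   [2, 8, 10, 11, 11, 11, 16, 17]
s0→1 e2→0 s6→1 s7→2 e8→1 s8→2 s9→3 e10→2 s10→3 s10→4  — peak 4.

4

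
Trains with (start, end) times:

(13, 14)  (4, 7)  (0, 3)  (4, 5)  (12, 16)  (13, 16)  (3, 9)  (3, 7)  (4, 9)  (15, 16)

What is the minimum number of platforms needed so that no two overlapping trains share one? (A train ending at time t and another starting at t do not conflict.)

Count concurrent intervals with a sweep; the peak is the room count.
Events (time:±→running): 0:+→1 3:-→0 3:+→1 3:+→2 4:+→3 4:+→4 4:+→5 … peak 5.

5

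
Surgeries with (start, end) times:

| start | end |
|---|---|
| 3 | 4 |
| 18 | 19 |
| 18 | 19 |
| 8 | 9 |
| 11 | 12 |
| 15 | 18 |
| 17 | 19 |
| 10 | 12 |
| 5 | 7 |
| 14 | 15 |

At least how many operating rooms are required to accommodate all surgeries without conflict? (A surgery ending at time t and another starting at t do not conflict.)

3

Count concurrent intervals with a sweep; the peak is the room count.
Events (time:±→running): 3:+→1 4:-→0 5:+→1 7:-→0 8:+→1 9:-→0 10:+→1 11:+→2 12:-→1 12:-→0 14:+→1 15:-→0 15:+→1 17:+→2 18:-→1 18:+→2 18:+→3 … peak 3.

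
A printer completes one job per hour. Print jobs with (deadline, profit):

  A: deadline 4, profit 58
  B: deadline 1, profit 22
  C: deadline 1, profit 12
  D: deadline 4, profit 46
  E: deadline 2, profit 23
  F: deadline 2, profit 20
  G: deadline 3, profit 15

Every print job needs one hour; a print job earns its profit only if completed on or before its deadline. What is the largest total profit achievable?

149

Sort by profit descending; place each in the latest free slot ≤ its deadline.
Profit order: A=58 D=46 E=23 B=22 F=20 G=15 C=12
Assign: A→slot 4, D→slot 3, E→slot 2, B→slot 1, F skipped, G skipped, C skipped.
Slots: [1:B] [2:E] [3:D] [4:A]
Profit = 22 + 23 + 46 + 58 = 149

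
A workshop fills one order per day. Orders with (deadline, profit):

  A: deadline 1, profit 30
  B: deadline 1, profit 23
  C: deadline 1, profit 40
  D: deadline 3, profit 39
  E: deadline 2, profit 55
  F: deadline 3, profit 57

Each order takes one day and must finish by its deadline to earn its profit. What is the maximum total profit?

By profit: F(d3,57), E(d2,55), C(d1,40), D(d3,39), A(d1,30), B(d1,23)
F→slot 3; E→slot 2; C→slot 1; D skipped; A skipped; B skipped.
Profit = 40 + 55 + 57 = 152

152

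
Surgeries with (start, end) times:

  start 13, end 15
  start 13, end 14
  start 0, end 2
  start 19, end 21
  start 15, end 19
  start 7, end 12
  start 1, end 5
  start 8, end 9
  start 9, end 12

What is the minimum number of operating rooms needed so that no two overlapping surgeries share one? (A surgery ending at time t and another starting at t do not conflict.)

The answer is the maximum number of intervals overlapping at any instant.
starts: [0, 1, 7, 8, 9, 13, 13, 15, 19]
ends:   [2, 5, 9, 12, 12, 14, 15, 19, 21]
s0→1 s1→2  — peak 2.

2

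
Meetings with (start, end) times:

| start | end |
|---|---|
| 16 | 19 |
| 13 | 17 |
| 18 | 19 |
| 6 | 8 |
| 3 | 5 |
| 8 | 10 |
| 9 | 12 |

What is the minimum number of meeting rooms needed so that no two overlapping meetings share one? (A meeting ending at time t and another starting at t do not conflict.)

2

The answer is the maximum number of intervals overlapping at any instant.
starts: [3, 6, 8, 9, 13, 16, 18]
ends:   [5, 8, 10, 12, 17, 19, 19]
s3→1 e5→0 s6→1 e8→0 s8→1 s9→2  — peak 2.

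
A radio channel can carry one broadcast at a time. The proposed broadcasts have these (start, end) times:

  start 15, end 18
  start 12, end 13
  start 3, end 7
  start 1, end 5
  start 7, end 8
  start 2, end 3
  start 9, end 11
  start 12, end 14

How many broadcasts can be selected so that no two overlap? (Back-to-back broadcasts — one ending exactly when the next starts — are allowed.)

6

Sort by end time and greedily take each interval whose start is ≥ the last chosen end.
By end time: (2,3), (1,5), (3,7), (7,8), (9,11), (12,13), (12,14), (15,18).
Pick (2,3); next start ≥ 3 → (3,7); next start ≥ 7 → (7,8); next start ≥ 8 → (9,11); next start ≥ 11 → (12,13); next start ≥ 13 → (15,18).
Selected 6 broadcasts.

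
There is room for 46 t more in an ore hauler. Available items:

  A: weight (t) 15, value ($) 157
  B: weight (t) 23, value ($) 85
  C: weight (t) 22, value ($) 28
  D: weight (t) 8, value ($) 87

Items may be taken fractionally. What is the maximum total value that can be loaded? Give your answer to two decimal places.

329.00

Greedy by value/weight ratio, highest first.
Ratios (sorted): D 10.88, A 10.47, B 3.70, C 1.27
take D (8 @ 87); take A (15 @ 157); take B (23 @ 85). Capacity used 46/46.
Total value = 329.00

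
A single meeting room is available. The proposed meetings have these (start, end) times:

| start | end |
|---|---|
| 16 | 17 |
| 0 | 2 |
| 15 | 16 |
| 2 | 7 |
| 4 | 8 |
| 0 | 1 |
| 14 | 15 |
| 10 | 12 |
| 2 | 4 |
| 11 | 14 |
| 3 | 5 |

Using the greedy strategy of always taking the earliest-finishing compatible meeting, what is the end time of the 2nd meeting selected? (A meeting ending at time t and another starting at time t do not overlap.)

Sort by end time and greedily take each interval whose start is ≥ the last chosen end.
Sorted by end: (0,1)  (0,2)  (2,4)  (3,5)  (2,7)  (4,8)  (10,12)  (11,14)  (14,15)  (15,16)  (16,17)
take (0,1); take (2,4); take (4,8); take (10,12); take (14,15); take (15,16); take (16,17).
Selected: (0,1) (2,4) (4,8) (10,12) (14,15) (15,16) (16,17)

4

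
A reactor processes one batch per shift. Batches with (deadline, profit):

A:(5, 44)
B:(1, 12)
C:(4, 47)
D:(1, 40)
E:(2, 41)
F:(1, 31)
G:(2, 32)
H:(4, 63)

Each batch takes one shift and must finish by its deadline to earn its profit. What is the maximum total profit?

235

By profit: H(d4,63), C(d4,47), A(d5,44), E(d2,41), D(d1,40), G(d2,32), F(d1,31), B(d1,12)
H→slot 4; C→slot 3; A→slot 5; E→slot 2; D→slot 1; G skipped; F skipped; B skipped.
Profit = 40 + 41 + 47 + 63 + 44 = 235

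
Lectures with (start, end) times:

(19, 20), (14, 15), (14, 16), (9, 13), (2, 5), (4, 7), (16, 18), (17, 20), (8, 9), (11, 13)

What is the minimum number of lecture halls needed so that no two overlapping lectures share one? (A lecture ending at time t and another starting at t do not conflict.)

starts: [2, 4, 8, 9, 11, 14, 14, 16, 17, 19]
ends:   [5, 7, 9, 13, 13, 15, 16, 18, 20, 20]
s2→1 s4→2  — peak 2.

2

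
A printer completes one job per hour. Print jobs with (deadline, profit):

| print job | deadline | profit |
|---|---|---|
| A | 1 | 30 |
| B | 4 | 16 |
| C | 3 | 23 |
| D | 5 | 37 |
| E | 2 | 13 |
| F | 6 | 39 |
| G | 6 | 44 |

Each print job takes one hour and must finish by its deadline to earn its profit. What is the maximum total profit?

Take jobs in profit order; each goes to the latest open slot no later than its deadline.
Profit order: G=44 F=39 D=37 A=30 C=23 B=16 E=13
Assign: G→slot 6, F→slot 5, D→slot 4, A→slot 1, C→slot 3, B→slot 2, E skipped.
Slots: [1:A] [2:B] [3:C] [4:D] [5:F] [6:G]
Profit = 30 + 16 + 23 + 37 + 39 + 44 = 189

189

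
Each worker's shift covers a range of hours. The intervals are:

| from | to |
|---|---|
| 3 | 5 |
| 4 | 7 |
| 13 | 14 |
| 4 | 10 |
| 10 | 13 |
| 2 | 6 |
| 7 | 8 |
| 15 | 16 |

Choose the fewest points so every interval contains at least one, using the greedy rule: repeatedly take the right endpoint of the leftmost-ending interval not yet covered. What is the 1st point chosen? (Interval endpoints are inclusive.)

5

By right end: [3,5]  [2,6]  [4,7]  [7,8]  [4,10]  [10,13]  [13,14]  [15,16]
[3,5] uncovered → point at 5; [7,8] uncovered → point at 8; [10,13] uncovered → point at 13; [15,16] uncovered → point at 16.
Points: 5, 8, 13, 16 (4 total).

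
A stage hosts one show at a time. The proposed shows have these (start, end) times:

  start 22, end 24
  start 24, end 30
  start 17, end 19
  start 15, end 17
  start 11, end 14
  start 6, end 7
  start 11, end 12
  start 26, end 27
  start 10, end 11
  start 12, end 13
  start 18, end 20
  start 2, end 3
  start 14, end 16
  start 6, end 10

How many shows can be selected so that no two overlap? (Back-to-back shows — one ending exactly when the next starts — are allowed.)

Sorted by end: (2,3)  (6,7)  (6,10)  (10,11)  (11,12)  (12,13)  (11,14)  (14,16)  (15,17)  (17,19)  (18,20)  (22,24)  (26,27)  (24,30)
take (2,3); take (6,7); take (10,11); take (11,12); take (12,13); take (14,16); take (17,19); skip (18,20); take (22,24); take (26,27).
Selected 9 shows.

9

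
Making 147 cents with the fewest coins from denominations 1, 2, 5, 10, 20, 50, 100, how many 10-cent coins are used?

Greedy: take as many of the largest coin as possible, then repeat with the remainder.
147 = 1×100 + 2×20 + 1×5 + 1×2
Count of 10: 0

0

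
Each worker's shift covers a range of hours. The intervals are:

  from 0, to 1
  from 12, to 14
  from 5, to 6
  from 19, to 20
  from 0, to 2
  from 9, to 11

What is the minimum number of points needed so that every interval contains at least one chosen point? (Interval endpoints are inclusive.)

5

Process intervals by earliest right end; each time one isn't hit yet, stab at its right endpoint.
By right end: [0,1]  [0,2]  [5,6]  [9,11]  [12,14]  [19,20]
[0,1] uncovered → point at 1; [5,6] uncovered → point at 6; [9,11] uncovered → point at 11; [12,14] uncovered → point at 14; [19,20] uncovered → point at 20.
Points: 1, 6, 11, 14, 20 (5 total).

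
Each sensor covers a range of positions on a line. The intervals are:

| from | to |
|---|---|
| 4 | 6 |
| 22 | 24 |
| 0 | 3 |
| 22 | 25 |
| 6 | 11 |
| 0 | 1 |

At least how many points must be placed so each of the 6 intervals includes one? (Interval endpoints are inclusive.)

Sort by right endpoint; whenever an interval is uncovered, place a point at its right end.
By right end: [0,1]  [0,3]  [4,6]  [6,11]  [22,24]  [22,25]
[0,1] uncovered → point at 1; [4,6] uncovered → point at 6; [22,24] uncovered → point at 24.
Points: 1, 6, 24 (3 total).

3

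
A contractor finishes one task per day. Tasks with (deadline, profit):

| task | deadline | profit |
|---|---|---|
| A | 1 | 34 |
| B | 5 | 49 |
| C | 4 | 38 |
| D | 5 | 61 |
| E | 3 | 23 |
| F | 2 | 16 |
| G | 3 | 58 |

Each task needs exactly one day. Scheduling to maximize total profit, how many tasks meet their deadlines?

Sort by profit descending; place each in the latest free slot ≤ its deadline.
Profit order: D=61 G=58 B=49 C=38 A=34 E=23 F=16
Assign: D→slot 5, G→slot 3, B→slot 4, C→slot 2, A→slot 1, E skipped, F skipped.
Slots: [1:A] [2:C] [3:G] [4:B] [5:D]
5 of 7 scheduled.

5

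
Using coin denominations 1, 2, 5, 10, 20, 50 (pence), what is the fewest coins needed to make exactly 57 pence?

3

Greedy: take as many of the largest coin as possible, then repeat with the remainder.
57 − 1×50→7 − 1×5→2 − 1×2→0
Total coins = 1 + 1 + 1 = 3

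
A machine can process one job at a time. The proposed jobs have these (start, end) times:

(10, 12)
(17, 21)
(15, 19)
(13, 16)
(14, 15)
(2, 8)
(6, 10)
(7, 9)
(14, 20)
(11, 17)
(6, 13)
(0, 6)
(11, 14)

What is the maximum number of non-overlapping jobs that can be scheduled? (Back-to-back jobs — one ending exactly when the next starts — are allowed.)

By end time: (0,6), (2,8), (7,9), (6,10), (10,12), (6,13), (11,14), (14,15), (13,16), (11,17), (15,19), (14,20), (17,21).
Pick (0,6); next start ≥ 6 → (7,9); next start ≥ 9 → (10,12); next start ≥ 12 → (14,15); next start ≥ 15 → (15,19).
Selected 5 jobs.

5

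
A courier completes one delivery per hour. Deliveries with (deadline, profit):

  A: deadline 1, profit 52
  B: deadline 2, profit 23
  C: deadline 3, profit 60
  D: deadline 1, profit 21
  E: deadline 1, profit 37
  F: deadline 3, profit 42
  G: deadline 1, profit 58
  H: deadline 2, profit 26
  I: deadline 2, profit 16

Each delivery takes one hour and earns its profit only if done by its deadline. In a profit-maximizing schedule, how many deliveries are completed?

3

Sort by profit descending; place each in the latest free slot ≤ its deadline.
Profit order: C=60 G=58 A=52 F=42 E=37 H=26 B=23 D=21 I=16
Assign: C→slot 3, G→slot 1, A skipped, F→slot 2, E skipped, H skipped, B skipped, D skipped, I skipped.
Slots: [1:G] [2:F] [3:C]
3 of 9 scheduled.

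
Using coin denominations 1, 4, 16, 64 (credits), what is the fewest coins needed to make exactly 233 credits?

Greedy: take as many of the largest coin as possible, then repeat with the remainder.
233 − 3×64→41 − 2×16→9 − 2×4→1 − 1×1→0
Total coins = 3 + 2 + 2 + 1 = 8

8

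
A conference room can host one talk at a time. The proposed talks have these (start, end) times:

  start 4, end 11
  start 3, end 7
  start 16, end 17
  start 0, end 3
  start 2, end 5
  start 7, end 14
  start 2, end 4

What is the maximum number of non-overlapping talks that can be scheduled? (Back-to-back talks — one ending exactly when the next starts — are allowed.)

4

Greedy by earliest finish: after sorting by end time, pick each interval compatible with the last pick.
By end time: (0,3), (2,4), (2,5), (3,7), (4,11), (7,14), (16,17).
Pick (0,3); next start ≥ 3 → (3,7); next start ≥ 7 → (7,14); next start ≥ 14 → (16,17).
Selected 4 talks.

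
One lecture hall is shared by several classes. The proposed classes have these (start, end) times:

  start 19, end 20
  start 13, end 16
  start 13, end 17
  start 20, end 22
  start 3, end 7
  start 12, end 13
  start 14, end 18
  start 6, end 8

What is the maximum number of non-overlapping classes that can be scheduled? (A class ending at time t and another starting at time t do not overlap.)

Greedy by earliest finish: after sorting by end time, pick each interval compatible with the last pick.
By end time: (3,7), (6,8), (12,13), (13,16), (13,17), (14,18), (19,20), (20,22).
Pick (3,7); next start ≥ 7 → (12,13); next start ≥ 13 → (13,16); next start ≥ 16 → (19,20); next start ≥ 20 → (20,22).
Selected 5 classes.

5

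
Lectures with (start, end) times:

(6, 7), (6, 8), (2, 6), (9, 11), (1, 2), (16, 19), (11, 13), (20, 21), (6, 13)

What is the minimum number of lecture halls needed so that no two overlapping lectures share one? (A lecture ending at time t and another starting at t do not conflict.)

3

Events (time:±→running): 1:+→1 2:-→0 2:+→1 6:-→0 6:+→1 6:+→2 6:+→3 … peak 3.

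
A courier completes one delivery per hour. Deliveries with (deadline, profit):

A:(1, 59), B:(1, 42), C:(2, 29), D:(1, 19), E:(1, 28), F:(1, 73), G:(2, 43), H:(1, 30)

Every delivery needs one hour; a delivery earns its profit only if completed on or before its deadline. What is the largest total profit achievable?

By profit: F(d1,73), A(d1,59), G(d2,43), B(d1,42), H(d1,30), C(d2,29), E(d1,28), D(d1,19)
F→slot 1; A skipped; G→slot 2; B skipped; H skipped; C skipped; E skipped; D skipped.
Profit = 73 + 43 = 116

116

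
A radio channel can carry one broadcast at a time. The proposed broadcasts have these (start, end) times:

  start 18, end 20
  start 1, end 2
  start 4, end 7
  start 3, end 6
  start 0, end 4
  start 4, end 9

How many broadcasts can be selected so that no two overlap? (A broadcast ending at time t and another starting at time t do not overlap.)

3

Sort by end time and greedily take each interval whose start is ≥ the last chosen end.
Sorted by end: (1,2)  (0,4)  (3,6)  (4,7)  (4,9)  (18,20)
take (1,2); skip (0,4); take (3,6); skip (4,9); take (18,20).
Selected 3 broadcasts.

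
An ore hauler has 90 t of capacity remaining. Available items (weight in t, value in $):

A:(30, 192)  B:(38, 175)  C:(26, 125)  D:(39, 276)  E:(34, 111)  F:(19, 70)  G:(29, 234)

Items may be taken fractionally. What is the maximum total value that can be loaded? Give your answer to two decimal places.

650.80

Sort by value per unit weight and fill in that order.
Order: G (234/29=8.07) > D (276/39=7.08) > A (192/30=6.40) > C (125/26=4.81) > B (175/38=4.61) > F (70/19=3.68) > E (111/34=3.26)
Fill: take G (29 @ 234) → take D (39 @ 276) → take 22/30 of A → 140.80; 90/90 used.
Total value = 650.80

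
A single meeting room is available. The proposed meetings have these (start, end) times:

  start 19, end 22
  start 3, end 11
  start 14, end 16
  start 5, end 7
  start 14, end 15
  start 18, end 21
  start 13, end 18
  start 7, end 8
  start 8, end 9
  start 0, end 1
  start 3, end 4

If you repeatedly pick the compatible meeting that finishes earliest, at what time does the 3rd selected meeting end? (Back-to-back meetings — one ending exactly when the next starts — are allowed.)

7

Sort by end time and greedily take each interval whose start is ≥ the last chosen end.
Sorted by end: (0,1)  (3,4)  (5,7)  (7,8)  (8,9)  (3,11)  (14,15)  (14,16)  (13,18)  (18,21)  (19,22)
take (0,1); take (3,4); take (5,7); take (7,8); take (8,9); take (14,15); skip (14,16); take (18,21).
Selected: (0,1) (3,4) (5,7) (7,8) (8,9) (14,15) (18,21)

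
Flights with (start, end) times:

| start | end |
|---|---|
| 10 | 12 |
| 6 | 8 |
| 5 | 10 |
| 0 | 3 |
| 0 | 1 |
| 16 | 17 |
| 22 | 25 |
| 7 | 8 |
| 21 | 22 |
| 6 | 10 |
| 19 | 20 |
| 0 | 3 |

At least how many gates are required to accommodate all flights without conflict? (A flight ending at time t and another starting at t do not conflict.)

4

starts: [0, 0, 0, 5, 6, 6, 7, 10, 16, 19, 21, 22]
ends:   [1, 3, 3, 8, 8, 10, 10, 12, 17, 20, 22, 25]
s0→1 s0→2 s0→3 e1→2 e3→1 e3→0 s5→1 s6→2 s6→3 s7→4  — peak 4.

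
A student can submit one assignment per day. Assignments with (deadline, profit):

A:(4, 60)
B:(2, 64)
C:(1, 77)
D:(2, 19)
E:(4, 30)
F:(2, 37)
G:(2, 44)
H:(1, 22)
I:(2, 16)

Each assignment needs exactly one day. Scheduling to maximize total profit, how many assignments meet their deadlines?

4

By profit: C(d1,77), B(d2,64), A(d4,60), G(d2,44), F(d2,37), E(d4,30), H(d1,22), D(d2,19), I(d2,16)
C→slot 1; B→slot 2; A→slot 4; G skipped; F skipped; E→slot 3; H skipped; D skipped; I skipped.
4 of 9 scheduled.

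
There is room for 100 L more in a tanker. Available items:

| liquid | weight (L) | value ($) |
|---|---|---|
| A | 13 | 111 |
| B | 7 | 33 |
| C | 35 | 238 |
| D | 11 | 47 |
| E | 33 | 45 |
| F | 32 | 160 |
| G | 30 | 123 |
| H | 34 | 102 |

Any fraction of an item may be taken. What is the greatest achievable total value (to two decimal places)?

Order: A (111/13=8.54) > C (238/35=6.80) > F (160/32=5.00) > B (33/7=4.71) > D (47/11=4.27) > G (123/30=4.10) > H (102/34=3.00) > E (45/33=1.36)
Fill: take A (13 @ 111) → take C (35 @ 238) → take F (32 @ 160) → take B (7 @ 33) → take D (11 @ 47) → take 2/30 of G → 8.20; 100/100 used.
Total value = 597.20

597.20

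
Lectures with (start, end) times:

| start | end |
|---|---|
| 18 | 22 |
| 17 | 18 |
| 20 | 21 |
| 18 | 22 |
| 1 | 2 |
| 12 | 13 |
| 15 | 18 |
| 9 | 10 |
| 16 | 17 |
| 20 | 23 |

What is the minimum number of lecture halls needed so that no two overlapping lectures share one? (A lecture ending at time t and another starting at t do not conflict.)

Count concurrent intervals with a sweep; the peak is the room count.
starts: [1, 9, 12, 15, 16, 17, 18, 18, 20, 20]
ends:   [2, 10, 13, 17, 18, 18, 21, 22, 22, 23]
s1→1 e2→0 s9→1 e10→0 s12→1 e13→0 s15→1 s16→2 e17→1 s17→2 e18→1 e18→0 s18→1 s18→2 s20→3 s20→4  — peak 4.

4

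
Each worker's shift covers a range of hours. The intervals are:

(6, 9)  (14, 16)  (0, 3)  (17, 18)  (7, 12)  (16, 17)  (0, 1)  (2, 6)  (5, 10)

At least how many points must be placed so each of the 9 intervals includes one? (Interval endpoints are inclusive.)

5

Process intervals by earliest right end; each time one isn't hit yet, stab at its right endpoint.
By right end: [0,1]  [0,3]  [2,6]  [6,9]  [5,10]  [7,12]  [14,16]  [16,17]  [17,18]
[0,1] uncovered → point at 1; [2,6] uncovered → point at 6; [7,12] uncovered → point at 12; [14,16] uncovered → point at 16; [17,18] uncovered → point at 18.
Points: 1, 6, 12, 16, 18 (5 total).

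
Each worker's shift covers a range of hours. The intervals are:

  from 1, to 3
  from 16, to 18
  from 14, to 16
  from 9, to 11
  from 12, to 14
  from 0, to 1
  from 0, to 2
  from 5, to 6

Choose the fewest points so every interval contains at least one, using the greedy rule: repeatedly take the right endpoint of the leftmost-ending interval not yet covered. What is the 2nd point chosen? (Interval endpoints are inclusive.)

By right end: [0,1]  [0,2]  [1,3]  [5,6]  [9,11]  [12,14]  [14,16]  [16,18]
[0,1] uncovered → point at 1; [5,6] uncovered → point at 6; [9,11] uncovered → point at 11; [12,14] uncovered → point at 14; [16,18] uncovered → point at 18.
Points: 1, 6, 11, 14, 18 (5 total).

6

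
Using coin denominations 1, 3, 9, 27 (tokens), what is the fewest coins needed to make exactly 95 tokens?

7

Use the largest denomination that fits, subtract, and repeat.
95 − 3×27→14 − 1×9→5 − 1×3→2 − 2×1→0
Total coins = 3 + 1 + 1 + 2 = 7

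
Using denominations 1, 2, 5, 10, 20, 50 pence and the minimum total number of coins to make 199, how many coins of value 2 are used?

Greedy: take as many of the largest coin as possible, then repeat with the remainder.
199 − 3×50→49 − 2×20→9 − 1×5→4 − 2×2→0
Count of 2: 2

2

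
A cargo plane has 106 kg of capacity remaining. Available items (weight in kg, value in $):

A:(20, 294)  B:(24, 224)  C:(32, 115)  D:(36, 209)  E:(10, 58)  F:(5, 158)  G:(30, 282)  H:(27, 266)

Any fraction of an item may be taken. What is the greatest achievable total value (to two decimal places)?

1224.00

Sort by value per unit weight and fill in that order.
Order: F (158/5=31.60) > A (294/20=14.70) > H (266/27=9.85) > G (282/30=9.40) > B (224/24=9.33) > D (209/36=5.81) > E (58/10=5.80) > C (115/32=3.59)
Fill: take F (5 @ 158) → take A (20 @ 294) → take H (27 @ 266) → take G (30 @ 282) → take B (24 @ 224); 106/106 used.
Total value = 1224.00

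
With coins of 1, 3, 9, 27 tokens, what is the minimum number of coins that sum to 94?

94 = 3×27 + 1×9 + 1×3 + 1×1
Total coins = 3 + 1 + 1 + 1 = 6

6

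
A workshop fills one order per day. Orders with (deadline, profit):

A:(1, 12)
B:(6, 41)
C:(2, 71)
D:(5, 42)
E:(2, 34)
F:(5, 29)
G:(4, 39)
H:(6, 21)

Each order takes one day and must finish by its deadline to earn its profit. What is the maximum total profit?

By profit: C(d2,71), D(d5,42), B(d6,41), G(d4,39), E(d2,34), F(d5,29), H(d6,21), A(d1,12)
C→slot 2; D→slot 5; B→slot 6; G→slot 4; E→slot 1; F→slot 3; H skipped; A skipped.
Profit = 34 + 71 + 29 + 39 + 42 + 41 = 256

256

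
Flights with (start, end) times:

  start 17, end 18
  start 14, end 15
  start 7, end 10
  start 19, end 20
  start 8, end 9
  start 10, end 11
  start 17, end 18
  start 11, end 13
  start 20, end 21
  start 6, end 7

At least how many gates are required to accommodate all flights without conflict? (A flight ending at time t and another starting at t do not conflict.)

2

Events (time:±→running): 6:+→1 7:-→0 7:+→1 8:+→2 … peak 2.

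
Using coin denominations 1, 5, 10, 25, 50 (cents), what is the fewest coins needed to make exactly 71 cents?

4

Greedy: take as many of the largest coin as possible, then repeat with the remainder.
71 = 1×50 + 2×10 + 1×1
Total coins = 1 + 2 + 1 = 4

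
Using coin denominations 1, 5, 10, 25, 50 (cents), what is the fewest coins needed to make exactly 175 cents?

4

175 − 3×50→25 − 1×25→0
Total coins = 3 + 1 = 4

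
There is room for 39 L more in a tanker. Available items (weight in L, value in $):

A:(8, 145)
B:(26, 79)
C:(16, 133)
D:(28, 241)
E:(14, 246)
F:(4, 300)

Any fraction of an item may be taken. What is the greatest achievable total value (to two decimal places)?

Order: F (300/4=75.00) > A (145/8=18.12) > E (246/14=17.57) > D (241/28=8.61) > C (133/16=8.31) > B (79/26=3.04)
Fill: take F (4 @ 300) → take A (8 @ 145) → take E (14 @ 246) → take 13/28 of D → 111.89; 39/39 used.
Total value = 802.89

802.89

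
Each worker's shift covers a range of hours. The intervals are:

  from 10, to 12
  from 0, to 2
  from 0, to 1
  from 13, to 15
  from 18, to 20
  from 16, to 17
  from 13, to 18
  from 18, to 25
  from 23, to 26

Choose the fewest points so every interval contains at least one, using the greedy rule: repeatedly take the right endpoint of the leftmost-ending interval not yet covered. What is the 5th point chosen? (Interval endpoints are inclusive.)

Process intervals by earliest right end; each time one isn't hit yet, stab at its right endpoint.
By right end: [0,1]  [0,2]  [10,12]  [13,15]  [16,17]  [13,18]  [18,20]  [18,25]  [23,26]
[0,1] uncovered → point at 1; [10,12] uncovered → point at 12; [13,15] uncovered → point at 15; [16,17] uncovered → point at 17; [18,20] uncovered → point at 20; [23,26] uncovered → point at 26.
Points: 1, 12, 15, 17, 20, 26 (6 total).

20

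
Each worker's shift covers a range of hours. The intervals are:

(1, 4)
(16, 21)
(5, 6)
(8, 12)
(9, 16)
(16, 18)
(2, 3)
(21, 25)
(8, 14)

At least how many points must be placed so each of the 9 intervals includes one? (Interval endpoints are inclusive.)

5

Process intervals by earliest right end; each time one isn't hit yet, stab at its right endpoint.
Sorted: [2,3] [1,4] [5,6] [8,12] [8,14] [9,16] [16,18] [16,21] [21,25]
{[2,3],[1,4]} hit by 3; {[5,6]} hit by 6; {[8,12],[8,14],[9,16]} hit by 12; {[16,18],[16,21]} hit by 18; {[21,25]} hit by 25.
Points: 3, 6, 12, 18, 25 (5 total).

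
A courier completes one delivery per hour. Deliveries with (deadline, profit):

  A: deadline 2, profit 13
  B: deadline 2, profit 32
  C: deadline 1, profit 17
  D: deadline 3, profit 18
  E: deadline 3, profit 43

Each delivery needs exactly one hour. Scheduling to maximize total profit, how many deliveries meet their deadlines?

3

Take jobs in profit order; each goes to the latest open slot no later than its deadline.
By profit: E(d3,43), B(d2,32), D(d3,18), C(d1,17), A(d2,13)
E→slot 3; B→slot 2; D→slot 1; C skipped; A skipped.
3 of 5 scheduled.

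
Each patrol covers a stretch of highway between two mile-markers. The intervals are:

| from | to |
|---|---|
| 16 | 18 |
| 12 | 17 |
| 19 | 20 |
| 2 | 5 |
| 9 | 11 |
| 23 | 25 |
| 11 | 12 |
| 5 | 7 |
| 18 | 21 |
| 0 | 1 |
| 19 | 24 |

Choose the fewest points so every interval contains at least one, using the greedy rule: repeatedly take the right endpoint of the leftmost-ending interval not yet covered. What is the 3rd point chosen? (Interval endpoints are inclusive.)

Process intervals by earliest right end; each time one isn't hit yet, stab at its right endpoint.
Sorted: [0,1] [2,5] [5,7] [9,11] [11,12] [12,17] [16,18] [19,20] [18,21] [19,24] [23,25]
{[0,1]} hit by 1; {[2,5],[5,7]} hit by 5; {[9,11],[11,12]} hit by 11; {[12,17],[16,18]} hit by 17; {[19,20],[18,21],[19,24]} hit by 20; {[23,25]} hit by 25.
Points: 1, 5, 11, 17, 20, 25 (6 total).

11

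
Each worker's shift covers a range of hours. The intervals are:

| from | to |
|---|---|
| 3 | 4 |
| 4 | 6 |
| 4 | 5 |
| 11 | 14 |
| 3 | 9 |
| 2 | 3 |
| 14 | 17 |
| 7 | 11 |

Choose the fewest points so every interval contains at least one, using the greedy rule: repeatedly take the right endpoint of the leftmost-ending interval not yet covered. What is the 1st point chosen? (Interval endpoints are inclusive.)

Sorted: [2,3] [3,4] [4,5] [4,6] [3,9] [7,11] [11,14] [14,17]
{[2,3],[3,4]} hit by 3; {[4,5],[4,6],[3,9]} hit by 5; {[7,11],[11,14]} hit by 11; {[14,17]} hit by 17.
Points: 3, 5, 11, 17 (4 total).

3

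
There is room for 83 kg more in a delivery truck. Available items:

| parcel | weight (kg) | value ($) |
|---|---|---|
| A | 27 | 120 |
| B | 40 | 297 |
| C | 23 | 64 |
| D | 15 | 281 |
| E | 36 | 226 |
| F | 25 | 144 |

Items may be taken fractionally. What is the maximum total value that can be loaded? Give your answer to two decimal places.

753.78

Greedy by value/weight ratio, highest first.
Order: D (281/15=18.73) > B (297/40=7.42) > E (226/36=6.28) > F (144/25=5.76) > A (120/27=4.44) > C (64/23=2.78)
Fill: take D (15 @ 281) → take B (40 @ 297) → take 28/36 of E → 175.78; 83/83 used.
Total value = 753.78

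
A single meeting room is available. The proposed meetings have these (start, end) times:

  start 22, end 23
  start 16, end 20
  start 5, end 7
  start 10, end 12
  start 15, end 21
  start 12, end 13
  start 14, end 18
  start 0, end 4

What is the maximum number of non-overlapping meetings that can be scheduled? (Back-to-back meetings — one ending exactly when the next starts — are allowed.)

6

Sort by end time and greedily take each interval whose start is ≥ the last chosen end.
By end time: (0,4), (5,7), (10,12), (12,13), (14,18), (16,20), (15,21), (22,23).
Pick (0,4); next start ≥ 4 → (5,7); next start ≥ 7 → (10,12); next start ≥ 12 → (12,13); next start ≥ 13 → (14,18); next start ≥ 18 → (22,23).
Selected 6 meetings.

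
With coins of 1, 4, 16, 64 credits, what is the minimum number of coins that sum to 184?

Greedy: take as many of the largest coin as possible, then repeat with the remainder.
184 = 2×64 + 3×16 + 2×4
Total coins = 2 + 3 + 2 = 7

7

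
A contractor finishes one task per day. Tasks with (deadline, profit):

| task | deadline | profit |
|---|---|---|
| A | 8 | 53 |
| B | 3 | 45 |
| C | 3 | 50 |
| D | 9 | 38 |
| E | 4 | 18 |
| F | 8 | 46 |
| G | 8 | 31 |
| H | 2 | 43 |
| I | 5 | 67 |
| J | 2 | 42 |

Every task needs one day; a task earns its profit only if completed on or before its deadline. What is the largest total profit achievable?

391

Take jobs in profit order; each goes to the latest open slot no later than its deadline.
By profit: I(d5,67), A(d8,53), C(d3,50), F(d8,46), B(d3,45), H(d2,43), J(d2,42), D(d9,38), G(d8,31), E(d4,18)
I→slot 5; A→slot 8; C→slot 3; F→slot 7; B→slot 2; H→slot 1; J skipped; D→slot 9; G→slot 6; E→slot 4.
Profit = 43 + 45 + 50 + 18 + 67 + 31 + 46 + 53 + 38 = 391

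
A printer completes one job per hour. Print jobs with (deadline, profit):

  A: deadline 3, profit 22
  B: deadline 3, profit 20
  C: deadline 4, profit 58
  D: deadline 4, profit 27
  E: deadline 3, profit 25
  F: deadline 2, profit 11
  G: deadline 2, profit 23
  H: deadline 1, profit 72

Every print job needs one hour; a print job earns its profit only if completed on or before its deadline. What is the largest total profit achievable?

Profit order: H=72 C=58 D=27 E=25 G=23 A=22 B=20 F=11
Assign: H→slot 1, C→slot 4, D→slot 3, E→slot 2, G skipped, A skipped, B skipped, F skipped.
Slots: [1:H] [2:E] [3:D] [4:C]
Profit = 72 + 25 + 27 + 58 = 182

182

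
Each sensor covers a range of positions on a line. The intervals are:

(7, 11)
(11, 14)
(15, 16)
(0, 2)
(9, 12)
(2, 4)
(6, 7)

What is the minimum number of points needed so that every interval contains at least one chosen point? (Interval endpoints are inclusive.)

By right end: [0,2]  [2,4]  [6,7]  [7,11]  [9,12]  [11,14]  [15,16]
[0,2] uncovered → point at 2; [6,7] uncovered → point at 7; [9,12] uncovered → point at 12; [15,16] uncovered → point at 16.
Points: 2, 7, 12, 16 (4 total).

4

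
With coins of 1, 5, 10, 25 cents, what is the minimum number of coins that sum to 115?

6

115 − 4×25→15 − 1×10→5 − 1×5→0
Total coins = 4 + 1 + 1 = 6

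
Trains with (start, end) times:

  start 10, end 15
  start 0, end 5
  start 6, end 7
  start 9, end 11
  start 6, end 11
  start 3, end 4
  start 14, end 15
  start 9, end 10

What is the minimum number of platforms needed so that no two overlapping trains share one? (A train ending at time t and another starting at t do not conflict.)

3

starts: [0, 3, 6, 6, 9, 9, 10, 14]
ends:   [4, 5, 7, 10, 11, 11, 15, 15]
s0→1 s3→2 e4→1 e5→0 s6→1 s6→2 e7→1 s9→2 s9→3  — peak 3.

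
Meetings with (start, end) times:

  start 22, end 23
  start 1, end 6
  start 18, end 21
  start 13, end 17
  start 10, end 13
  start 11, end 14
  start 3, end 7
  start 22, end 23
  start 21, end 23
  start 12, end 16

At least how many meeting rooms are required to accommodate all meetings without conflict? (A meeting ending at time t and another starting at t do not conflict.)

3

The answer is the maximum number of intervals overlapping at any instant.
Events (time:±→running): 1:+→1 3:+→2 6:-→1 7:-→0 10:+→1 11:+→2 12:+→3 … peak 3.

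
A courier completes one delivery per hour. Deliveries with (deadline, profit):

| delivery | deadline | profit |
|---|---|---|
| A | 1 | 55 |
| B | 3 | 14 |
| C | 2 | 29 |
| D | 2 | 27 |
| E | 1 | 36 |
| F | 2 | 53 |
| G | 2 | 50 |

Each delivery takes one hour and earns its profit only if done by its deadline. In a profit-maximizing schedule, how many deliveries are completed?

By profit: A(d1,55), F(d2,53), G(d2,50), E(d1,36), C(d2,29), D(d2,27), B(d3,14)
A→slot 1; F→slot 2; G skipped; E skipped; C skipped; D skipped; B→slot 3.
3 of 7 scheduled.

3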